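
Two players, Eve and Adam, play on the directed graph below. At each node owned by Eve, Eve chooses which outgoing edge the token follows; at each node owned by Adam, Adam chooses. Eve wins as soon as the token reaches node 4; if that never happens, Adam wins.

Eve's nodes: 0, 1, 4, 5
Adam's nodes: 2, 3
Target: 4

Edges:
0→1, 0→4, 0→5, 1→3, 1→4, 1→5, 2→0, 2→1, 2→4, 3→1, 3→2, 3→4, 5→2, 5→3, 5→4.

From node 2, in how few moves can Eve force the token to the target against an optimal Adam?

2

A0 = {4}
A1: add {0, 1, 5} — 0 (Eve) has 0→4; 1 (Eve) has 1→4; 5 (Eve) has 5→4.
A2: add {2} — 2 (Adam): all of {0, 1, 4} already in.
2 enters the attractor at level 2, so Eve can force the target in 2 moves from there.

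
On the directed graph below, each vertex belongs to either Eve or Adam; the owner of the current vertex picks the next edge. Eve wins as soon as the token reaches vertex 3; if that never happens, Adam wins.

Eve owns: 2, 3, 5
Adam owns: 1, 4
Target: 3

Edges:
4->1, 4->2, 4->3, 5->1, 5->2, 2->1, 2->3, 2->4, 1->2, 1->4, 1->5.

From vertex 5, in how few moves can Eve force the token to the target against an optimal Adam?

A0 = {3}
A1: add {2} — 2 (Eve) has 2→3.
A2: add {5} — 5 (Eve) has 5→2.
A3 = A2; e.g. 1 (Adam) can still go to 4. Fixed point.
5 enters the attractor at level 2, so Eve can force the target in 2 moves from there.

2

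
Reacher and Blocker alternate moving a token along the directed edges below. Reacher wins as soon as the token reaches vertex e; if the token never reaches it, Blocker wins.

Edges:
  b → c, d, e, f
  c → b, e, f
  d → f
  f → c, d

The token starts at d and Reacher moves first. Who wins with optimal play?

Blocker

Track states (vertex, player-to-move).
A0 = {(e,Reacher), (e,Blocker)}
A1: add {(b,Reacher), (c,Reacher)}.
A2 = A1; e.g. (b,Blocker) stays out. (d,Reacher) never enters ⇒ Blocker avoids the target.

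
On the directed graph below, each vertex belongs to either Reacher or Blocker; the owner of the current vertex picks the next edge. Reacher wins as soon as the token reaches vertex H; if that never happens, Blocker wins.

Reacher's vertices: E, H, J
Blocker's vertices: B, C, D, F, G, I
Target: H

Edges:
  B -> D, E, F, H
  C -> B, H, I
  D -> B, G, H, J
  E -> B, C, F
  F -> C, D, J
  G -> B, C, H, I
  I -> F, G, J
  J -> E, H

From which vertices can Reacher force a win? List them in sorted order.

H, J

A0 = {H}
A1: add {J} — J (Reacher) has J→H.
A2 = A1; e.g. B (Blocker) can still go to D. Fixed point.
Reacher's winning region = {H, J}.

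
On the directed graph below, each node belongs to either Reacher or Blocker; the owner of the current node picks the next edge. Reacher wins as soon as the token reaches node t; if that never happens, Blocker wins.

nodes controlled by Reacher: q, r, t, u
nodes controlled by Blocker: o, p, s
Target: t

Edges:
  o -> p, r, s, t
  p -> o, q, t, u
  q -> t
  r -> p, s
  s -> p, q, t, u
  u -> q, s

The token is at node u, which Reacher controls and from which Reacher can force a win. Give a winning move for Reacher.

q

A0 = {t}
A1: add {q} — q (Reacher) has q→t.
A2: add {u} — u (Reacher) has u→q.
A3 = A2; e.g. o (Blocker) can still go to p. Fixed point.
From u, successor q is in the attractor (rank 1); the other successor s is not.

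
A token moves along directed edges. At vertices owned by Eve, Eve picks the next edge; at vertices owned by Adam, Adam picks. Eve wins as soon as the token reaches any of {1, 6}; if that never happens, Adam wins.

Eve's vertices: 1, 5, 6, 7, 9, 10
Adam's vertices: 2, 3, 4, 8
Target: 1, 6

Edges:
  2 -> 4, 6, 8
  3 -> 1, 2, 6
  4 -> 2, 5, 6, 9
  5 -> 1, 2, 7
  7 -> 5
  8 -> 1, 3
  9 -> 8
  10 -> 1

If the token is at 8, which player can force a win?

A0 = {1, 6}
A1: add {5, 10} — 5 (Eve) has 5→1; 10 (Eve) has 10→1.
A2: add {7} — 7 (Eve) has 7→5.
A3 = A2; e.g. 2 (Adam) can still go to 4. Fixed point.
8 never enters the attractor, so Adam can avoid the target forever.

Adam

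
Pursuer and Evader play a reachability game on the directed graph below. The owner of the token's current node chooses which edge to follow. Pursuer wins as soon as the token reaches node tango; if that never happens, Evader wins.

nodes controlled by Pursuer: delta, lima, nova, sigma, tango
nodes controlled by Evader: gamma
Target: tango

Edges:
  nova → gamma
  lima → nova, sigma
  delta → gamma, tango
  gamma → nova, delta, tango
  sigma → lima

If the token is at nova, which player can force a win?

A0 = {tango}
A1: add {delta} — delta (Pursuer) has delta→tango.
A2 = A1; e.g. nova (Pursuer) has no edge into A1. Fixed point.
nova never enters the attractor, so Evader can avoid the target forever.

Evader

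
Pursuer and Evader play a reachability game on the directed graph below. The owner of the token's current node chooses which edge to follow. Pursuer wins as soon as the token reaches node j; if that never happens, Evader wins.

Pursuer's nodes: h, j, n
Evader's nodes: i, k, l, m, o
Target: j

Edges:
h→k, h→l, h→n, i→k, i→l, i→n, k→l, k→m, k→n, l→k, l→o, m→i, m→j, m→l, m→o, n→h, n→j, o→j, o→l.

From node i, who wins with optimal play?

A0 = {j}
A1: add {n} — n (Pursuer) has n→j.
A2: add {h} — h (Pursuer) has h→n.
A3 = A2; e.g. i (Evader) can still go to k. Fixed point.
i never enters the attractor, so Evader can avoid the target forever.

Evader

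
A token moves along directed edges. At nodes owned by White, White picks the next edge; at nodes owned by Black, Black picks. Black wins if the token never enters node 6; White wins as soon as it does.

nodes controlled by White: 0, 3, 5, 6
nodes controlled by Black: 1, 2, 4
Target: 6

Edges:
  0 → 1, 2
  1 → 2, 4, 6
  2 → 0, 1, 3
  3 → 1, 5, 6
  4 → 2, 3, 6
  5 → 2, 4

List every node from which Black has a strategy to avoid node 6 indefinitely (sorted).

A0 = {6}
A1: add {3} — 3 (White) has 3→6.
A2 = A1; e.g. 0 (White) has no edge into A1. Fixed point.
White's attractor = {3, 6}; Black avoids the target exactly from the complement.

0, 1, 2, 4, 5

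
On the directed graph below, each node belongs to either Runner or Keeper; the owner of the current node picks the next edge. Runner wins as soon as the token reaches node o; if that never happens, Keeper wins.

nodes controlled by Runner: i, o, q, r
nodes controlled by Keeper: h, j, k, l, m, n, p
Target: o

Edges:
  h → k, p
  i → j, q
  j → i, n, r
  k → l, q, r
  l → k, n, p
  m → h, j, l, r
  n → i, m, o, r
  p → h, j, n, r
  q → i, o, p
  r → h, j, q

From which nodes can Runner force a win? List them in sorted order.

i, o, q, r

A0 = {o}
A1: add {q} — q (Runner) has q→o.
A2: add {i, r} — i (Runner) has i→q; r (Runner) has r→q.
A3 = A2; e.g. h (Keeper) can still go to k. Fixed point.
Runner's winning region = {i, o, q, r}.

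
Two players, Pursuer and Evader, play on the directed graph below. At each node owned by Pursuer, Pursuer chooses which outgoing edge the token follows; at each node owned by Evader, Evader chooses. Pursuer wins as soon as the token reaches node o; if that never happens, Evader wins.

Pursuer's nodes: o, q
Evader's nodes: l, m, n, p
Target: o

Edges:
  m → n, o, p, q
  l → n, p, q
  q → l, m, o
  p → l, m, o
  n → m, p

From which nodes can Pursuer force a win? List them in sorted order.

A0 = {o}
A1: add {q} — q (Pursuer) has q→o.
A2 = A1; e.g. l (Evader) can still go to n. Fixed point.
Pursuer's winning region = {o, q}.

o, q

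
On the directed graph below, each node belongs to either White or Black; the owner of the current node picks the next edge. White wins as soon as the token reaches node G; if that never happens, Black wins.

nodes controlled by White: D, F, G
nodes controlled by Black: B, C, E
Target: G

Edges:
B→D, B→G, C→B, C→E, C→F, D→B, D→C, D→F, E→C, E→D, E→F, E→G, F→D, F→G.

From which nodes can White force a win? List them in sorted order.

B, D, F, G

A0 = {G}
A1: add {F} — F (White) has F→G.
A2: add {D} — D (White) has D→F.
A3: add {B} — B (Black): all of {D, G} already in.
A4 = A3; e.g. C (Black) can still go to E. Fixed point.
White's winning region = {B, D, F, G}.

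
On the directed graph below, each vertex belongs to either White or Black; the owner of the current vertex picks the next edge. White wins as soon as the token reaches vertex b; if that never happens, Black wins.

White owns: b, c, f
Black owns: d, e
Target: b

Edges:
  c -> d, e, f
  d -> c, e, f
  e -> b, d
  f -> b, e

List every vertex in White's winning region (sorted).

A0 = {b}
A1: add {f} — f (White) has f→b.
A2: add {c} — c (White) has c→f.
A3 = A2; e.g. d (Black) can still go to e. Fixed point.
White's winning region = {b, c, f}.

b, c, f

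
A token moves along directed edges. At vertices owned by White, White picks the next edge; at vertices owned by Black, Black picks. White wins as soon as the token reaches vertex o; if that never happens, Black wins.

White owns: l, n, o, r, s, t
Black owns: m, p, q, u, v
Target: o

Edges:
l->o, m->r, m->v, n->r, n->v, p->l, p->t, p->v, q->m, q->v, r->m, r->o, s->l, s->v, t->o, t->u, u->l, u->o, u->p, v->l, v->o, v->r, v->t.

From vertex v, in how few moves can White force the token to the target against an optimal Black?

A0 = {o}
A1: add {l, r, t} — l (White) has l→o; r (White) has r→o; t (White) has t→o.
A2: add {n, s, v} — n (White) has n→r; s (White) has s→l; v (Black): all of {l, o, r, t} already in.
v enters the attractor at level 2, so White can force the target in 2 moves from there.

2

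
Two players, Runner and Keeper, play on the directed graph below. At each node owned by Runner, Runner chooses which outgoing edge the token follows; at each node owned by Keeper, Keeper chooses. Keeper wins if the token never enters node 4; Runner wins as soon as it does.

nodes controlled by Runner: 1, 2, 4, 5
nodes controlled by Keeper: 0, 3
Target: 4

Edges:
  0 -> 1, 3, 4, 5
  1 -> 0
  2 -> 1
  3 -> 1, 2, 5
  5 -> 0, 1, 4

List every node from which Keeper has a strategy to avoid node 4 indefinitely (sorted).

0, 1, 2, 3

A0 = {4}
A1: add {5} — 5 (Runner) has 5→4.
A2 = A1; e.g. 0 (Keeper) can still go to 1. Fixed point.
Runner's attractor = {4, 5}; Keeper avoids the target exactly from the complement.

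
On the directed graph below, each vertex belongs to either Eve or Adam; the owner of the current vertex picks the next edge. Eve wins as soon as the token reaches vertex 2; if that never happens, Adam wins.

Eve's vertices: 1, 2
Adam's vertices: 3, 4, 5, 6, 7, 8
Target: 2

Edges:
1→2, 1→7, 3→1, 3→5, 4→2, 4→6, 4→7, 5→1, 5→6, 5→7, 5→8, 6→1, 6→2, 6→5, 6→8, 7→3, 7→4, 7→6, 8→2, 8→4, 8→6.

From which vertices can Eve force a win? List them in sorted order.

A0 = {2}
A1: add {1} — 1 (Eve) has 1→2.
A2 = A1; e.g. 3 (Adam) can still go to 5. Fixed point.
Eve's winning region = {1, 2}.

1, 2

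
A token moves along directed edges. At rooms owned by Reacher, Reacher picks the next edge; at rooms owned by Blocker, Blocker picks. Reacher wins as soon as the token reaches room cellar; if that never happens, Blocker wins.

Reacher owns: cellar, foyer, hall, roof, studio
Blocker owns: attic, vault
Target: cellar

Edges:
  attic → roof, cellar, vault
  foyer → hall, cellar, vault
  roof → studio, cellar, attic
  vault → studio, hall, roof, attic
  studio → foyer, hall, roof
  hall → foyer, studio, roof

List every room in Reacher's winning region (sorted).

cellar, foyer, hall, roof, studio

A0 = {cellar}
A1: add {foyer, roof} — foyer (Reacher) has foyer→cellar; roof (Reacher) has roof→cellar.
A2: add {hall, studio} — studio (Reacher) has studio→foyer; hall (Reacher) has hall→foyer.
A3 = A2; e.g. attic (Blocker) can still go to vault. Fixed point.
Reacher's winning region = {cellar, foyer, hall, roof, studio}.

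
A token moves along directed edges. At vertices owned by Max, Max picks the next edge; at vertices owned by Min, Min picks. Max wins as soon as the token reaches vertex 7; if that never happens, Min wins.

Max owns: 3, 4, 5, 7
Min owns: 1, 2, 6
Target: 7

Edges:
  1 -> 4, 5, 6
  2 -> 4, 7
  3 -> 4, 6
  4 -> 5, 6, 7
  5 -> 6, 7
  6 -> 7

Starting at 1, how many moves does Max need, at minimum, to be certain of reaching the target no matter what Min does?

2

A0 = {7}
A1: add {4, 5, 6} — 4 (Max) has 4→7; 5 (Max) has 5→7; 6 (Min): all of {7} already in.
A2: add {1, 2, 3} — 1 (Min): all of {4, 5, 6} already in; 2 (Min): all of {4, 7} already in; 3 (Max) has 3→4.
A2 = all vertices. Fixed point.
1 enters the attractor at level 2, so Max can force the target in 2 moves from there.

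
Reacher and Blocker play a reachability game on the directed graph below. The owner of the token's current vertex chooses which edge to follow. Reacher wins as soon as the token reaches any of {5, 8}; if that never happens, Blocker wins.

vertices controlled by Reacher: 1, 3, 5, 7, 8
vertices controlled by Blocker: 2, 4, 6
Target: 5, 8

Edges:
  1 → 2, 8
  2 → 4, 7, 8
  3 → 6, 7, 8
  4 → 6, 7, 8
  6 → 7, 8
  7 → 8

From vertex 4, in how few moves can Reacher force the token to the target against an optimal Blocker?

3

A0 = {5, 8}
A1: add {1, 3, 7} — 1 (Reacher) has 1→8; 3 (Reacher) has 3→8; 7 (Reacher) has 7→8.
A2: add {6} — 6 (Blocker): all of {7, 8} already in.
A3: add {4} — 4 (Blocker): all of {6, 7, 8} already in.
4 enters the attractor at level 3, so Reacher can force the target in 3 moves from there.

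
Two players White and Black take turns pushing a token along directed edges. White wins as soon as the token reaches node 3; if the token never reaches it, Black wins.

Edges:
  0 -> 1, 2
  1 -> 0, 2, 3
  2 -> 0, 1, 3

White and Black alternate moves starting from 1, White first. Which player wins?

Track states (vertex, player-to-move).
A0 = {(3,White), (3,Black)}
A1: add {(1,White), (2,White)}.
(1,White) ∈ A1 ⇒ White forces the target.

White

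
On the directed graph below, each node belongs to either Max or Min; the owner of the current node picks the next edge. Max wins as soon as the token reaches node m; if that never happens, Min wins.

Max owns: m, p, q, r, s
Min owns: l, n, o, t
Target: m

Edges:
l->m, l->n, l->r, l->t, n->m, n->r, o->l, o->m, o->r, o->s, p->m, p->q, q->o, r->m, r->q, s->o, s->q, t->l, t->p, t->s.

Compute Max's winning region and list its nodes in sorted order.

A0 = {m}
A1: add {p, r} — p (Max) has p→m; r (Max) has r→m.
A2: add {n} — n (Min): all of {m, r} already in.
A3 = A2; e.g. l (Min) can still go to t. Fixed point.
Max's winning region = {m, n, p, r}.

m, n, p, r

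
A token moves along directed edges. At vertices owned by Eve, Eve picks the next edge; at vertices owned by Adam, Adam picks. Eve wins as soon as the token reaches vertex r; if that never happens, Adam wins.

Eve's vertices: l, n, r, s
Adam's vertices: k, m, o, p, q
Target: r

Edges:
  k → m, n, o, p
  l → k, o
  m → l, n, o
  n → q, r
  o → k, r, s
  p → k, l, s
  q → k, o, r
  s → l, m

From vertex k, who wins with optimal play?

A0 = {r}
A1: add {n} — n (Eve) has n→r.
A2 = A1; e.g. k (Adam) can still go to m. Fixed point.
k never enters the attractor, so Adam can avoid the target forever.

Adam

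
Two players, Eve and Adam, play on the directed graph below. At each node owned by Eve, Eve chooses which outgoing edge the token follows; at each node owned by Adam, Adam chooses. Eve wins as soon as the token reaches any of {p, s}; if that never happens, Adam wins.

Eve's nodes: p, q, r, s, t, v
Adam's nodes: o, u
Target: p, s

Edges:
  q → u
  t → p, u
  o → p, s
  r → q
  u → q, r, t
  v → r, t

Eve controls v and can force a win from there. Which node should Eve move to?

t

A0 = {p, s}
A1: add {o, t} — o (Adam): all of {p, s} already in; t (Eve) has t→p.
A2: add {v} — v (Eve) has v→t.
A3 = A2; e.g. q (Eve) has no edge into A2. Fixed point.
From v, successor t is in the attractor (rank 1); the other successor r is not.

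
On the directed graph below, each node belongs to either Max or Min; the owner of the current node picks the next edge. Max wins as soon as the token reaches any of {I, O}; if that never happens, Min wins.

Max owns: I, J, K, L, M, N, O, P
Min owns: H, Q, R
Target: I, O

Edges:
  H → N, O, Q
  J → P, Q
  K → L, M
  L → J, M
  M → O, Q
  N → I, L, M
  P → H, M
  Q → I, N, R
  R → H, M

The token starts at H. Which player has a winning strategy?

A0 = {I, O}
A1: add {M, N} — M (Max) has M→O; N (Max) has N→I.
A2: add {K, L, P} — K (Max) has K→M; L (Max) has L→M; P (Max) has P→M.
A3: add {J} — J (Max) has J→P.
A4 = A3; e.g. H (Min) can still go to Q. Fixed point.
H never enters the attractor, so Min can avoid the target forever.

Min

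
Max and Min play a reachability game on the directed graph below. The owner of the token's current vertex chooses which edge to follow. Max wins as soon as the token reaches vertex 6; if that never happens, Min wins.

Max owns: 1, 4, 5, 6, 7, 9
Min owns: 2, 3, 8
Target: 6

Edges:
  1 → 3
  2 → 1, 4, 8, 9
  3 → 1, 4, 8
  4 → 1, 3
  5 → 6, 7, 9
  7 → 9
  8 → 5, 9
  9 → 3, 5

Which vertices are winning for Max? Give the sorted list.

A0 = {6}
A1: add {5} — 5 (Max) has 5→6.
A2: add {9} — 9 (Max) has 9→5.
A3: add {7, 8} — 7 (Max) has 7→9; 8 (Min): all of {5, 9} already in.
A4 = A3; e.g. 1 (Max) has no edge into A3. Fixed point.
Max's winning region = {5, 6, 7, 8, 9}.

5, 6, 7, 8, 9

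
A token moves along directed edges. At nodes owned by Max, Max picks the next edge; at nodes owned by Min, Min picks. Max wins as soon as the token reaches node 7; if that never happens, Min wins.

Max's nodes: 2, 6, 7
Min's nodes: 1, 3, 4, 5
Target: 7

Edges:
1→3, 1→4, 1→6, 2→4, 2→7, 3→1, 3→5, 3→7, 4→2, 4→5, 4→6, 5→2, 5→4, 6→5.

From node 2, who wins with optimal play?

A0 = {7}
A1: add {2} — 2 (Max) has 2→7.
A2 = A1; e.g. 1 (Min) can still go to 3. Fixed point.
2 ∈ A1, so Max can force the target.

Max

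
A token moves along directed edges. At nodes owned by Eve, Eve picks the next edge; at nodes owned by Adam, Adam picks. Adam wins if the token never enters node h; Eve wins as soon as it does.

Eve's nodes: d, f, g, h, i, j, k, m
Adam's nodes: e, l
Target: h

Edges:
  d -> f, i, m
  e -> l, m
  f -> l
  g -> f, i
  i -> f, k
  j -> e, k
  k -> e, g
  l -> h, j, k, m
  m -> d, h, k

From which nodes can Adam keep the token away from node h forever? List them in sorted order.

e, f, g, i, j, k, l

A0 = {h}
A1: add {m} — m (Eve) has m→h.
A2: add {d} — d (Eve) has d→m.
A3 = A2; e.g. e (Adam) can still go to l. Fixed point.
Eve's attractor = {d, h, m}; Adam avoids the target exactly from the complement.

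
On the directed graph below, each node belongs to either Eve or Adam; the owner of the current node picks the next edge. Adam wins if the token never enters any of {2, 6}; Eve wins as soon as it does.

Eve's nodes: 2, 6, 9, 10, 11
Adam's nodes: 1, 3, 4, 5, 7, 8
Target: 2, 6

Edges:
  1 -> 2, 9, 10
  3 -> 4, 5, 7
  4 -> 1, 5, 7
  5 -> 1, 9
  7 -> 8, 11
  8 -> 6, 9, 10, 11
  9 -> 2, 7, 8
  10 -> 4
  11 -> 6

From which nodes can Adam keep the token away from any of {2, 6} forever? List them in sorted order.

1, 3, 4, 5, 7, 8, 10

A0 = {2, 6}
A1: add {9, 11} — 9 (Eve) has 9→2; 11 (Eve) has 11→6.
A2 = A1; e.g. 1 (Adam) can still go to 10. Fixed point.
Eve's attractor = {2, 6, 9, 11}; Adam avoids the target exactly from the complement.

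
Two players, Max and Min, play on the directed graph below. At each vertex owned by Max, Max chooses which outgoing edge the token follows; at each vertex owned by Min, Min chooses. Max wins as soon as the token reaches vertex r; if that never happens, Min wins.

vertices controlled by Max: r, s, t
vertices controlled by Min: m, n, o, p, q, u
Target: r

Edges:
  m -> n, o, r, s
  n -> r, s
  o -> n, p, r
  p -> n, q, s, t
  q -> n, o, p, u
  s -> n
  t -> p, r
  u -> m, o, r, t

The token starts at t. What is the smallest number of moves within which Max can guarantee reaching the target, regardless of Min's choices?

1

A0 = {r}
A1: add {t} — t (Max) has t→r.
A2 = A1; e.g. m (Min) can still go to n. Fixed point.
t enters the attractor at level 1, so Max can force the target in 1 move from there.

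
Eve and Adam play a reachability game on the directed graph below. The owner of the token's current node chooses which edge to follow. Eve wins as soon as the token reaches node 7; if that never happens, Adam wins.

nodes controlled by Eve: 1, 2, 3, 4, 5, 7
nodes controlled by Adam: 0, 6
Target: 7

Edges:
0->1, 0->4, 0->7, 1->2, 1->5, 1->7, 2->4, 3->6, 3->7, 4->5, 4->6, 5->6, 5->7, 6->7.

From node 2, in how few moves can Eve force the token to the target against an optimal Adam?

3

A0 = {7}
A1: add {1, 3, 5, 6} — 1 (Eve) has 1→7; 3 (Eve) has 3→7; 5 (Eve) has 5→7; 6 (Adam): all of {7} already in.
A2: add {4} — 4 (Eve) has 4→5.
A3: add {0, 2} — 0 (Adam): all of {1, 4, 7} already in; 2 (Eve) has 2→4.
A3 = all vertices. Fixed point.
2 enters the attractor at level 3, so Eve can force the target in 3 moves from there.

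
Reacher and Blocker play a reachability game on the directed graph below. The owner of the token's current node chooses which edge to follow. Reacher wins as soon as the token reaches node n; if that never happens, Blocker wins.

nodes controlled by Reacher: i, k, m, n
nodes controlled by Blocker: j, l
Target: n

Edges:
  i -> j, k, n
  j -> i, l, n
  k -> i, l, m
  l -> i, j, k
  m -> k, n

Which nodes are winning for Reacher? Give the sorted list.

i, k, m, n

A0 = {n}
A1: add {i, m} — i (Reacher) has i→n; m (Reacher) has m→n.
A2: add {k} — k (Reacher) has k→i.
A3 = A2; e.g. j (Blocker) can still go to l. Fixed point.
Reacher's winning region = {i, k, m, n}.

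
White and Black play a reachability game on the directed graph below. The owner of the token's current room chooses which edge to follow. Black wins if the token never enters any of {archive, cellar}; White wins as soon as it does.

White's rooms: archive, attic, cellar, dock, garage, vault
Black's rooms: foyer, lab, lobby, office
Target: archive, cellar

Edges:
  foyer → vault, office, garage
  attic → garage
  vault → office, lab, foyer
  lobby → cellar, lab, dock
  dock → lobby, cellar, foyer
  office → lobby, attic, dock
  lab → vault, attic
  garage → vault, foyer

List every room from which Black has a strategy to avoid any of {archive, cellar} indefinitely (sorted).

A0 = {archive, cellar}
A1: add {dock} — dock (White) has dock→cellar.
A2 = A1; e.g. vault (White) has no edge into A1. Fixed point.
White's attractor = {archive, cellar, dock}; Black avoids the target exactly from the complement.

attic, foyer, garage, lab, lobby, office, vault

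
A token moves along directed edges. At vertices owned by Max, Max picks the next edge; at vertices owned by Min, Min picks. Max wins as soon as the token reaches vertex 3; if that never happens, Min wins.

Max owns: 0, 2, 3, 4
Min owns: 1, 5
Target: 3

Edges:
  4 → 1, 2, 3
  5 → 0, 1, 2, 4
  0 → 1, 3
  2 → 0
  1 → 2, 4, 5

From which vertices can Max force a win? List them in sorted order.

0, 2, 3, 4

A0 = {3}
A1: add {0, 4} — 0 (Max) has 0→3; 4 (Max) has 4→3.
A2: add {2} — 2 (Max) has 2→0.
A3 = A2; e.g. 1 (Min) can still go to 5. Fixed point.
Max's winning region = {0, 2, 3, 4}.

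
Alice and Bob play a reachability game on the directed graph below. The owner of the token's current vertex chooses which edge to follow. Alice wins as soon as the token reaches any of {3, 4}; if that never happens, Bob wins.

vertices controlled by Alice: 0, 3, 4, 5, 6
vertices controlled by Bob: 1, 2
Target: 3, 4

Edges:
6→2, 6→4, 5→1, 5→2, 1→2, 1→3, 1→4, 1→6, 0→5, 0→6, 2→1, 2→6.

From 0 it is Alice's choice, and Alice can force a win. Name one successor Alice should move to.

6

A0 = {3, 4}
A1: add {6} — 6 (Alice) has 6→4.
A2: add {0} — 0 (Alice) has 0→6.
A3 = A2; e.g. 1 (Bob) can still go to 2. Fixed point.
From 0, successor 6 is in the attractor (rank 1); the other successor 5 is not.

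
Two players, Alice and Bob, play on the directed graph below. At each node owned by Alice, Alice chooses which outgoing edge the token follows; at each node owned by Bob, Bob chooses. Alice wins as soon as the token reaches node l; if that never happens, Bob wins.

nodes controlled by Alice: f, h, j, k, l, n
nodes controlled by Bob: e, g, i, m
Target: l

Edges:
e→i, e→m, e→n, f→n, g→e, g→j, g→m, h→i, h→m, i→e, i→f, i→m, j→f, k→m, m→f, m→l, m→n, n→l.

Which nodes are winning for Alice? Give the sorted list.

A0 = {l}
A1: add {n} — n (Alice) has n→l.
A2: add {f} — f (Alice) has f→n.
A3: add {j, m} — j (Alice) has j→f; m (Bob): all of {f, l, n} already in.
A4: add {h, k} — h (Alice) has h→m; k (Alice) has k→m.
A5 = A4; e.g. e (Bob) can still go to i. Fixed point.
Alice's winning region = {f, h, j, k, l, m, n}.

f, h, j, k, l, m, n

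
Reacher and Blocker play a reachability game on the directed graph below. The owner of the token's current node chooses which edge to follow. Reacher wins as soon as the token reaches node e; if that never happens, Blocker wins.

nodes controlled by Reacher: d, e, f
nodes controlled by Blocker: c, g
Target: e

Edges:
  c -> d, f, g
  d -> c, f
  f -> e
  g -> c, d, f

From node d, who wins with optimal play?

A0 = {e}
A1: add {f} — f (Reacher) has f→e.
A2: add {d} — d (Reacher) has d→f.
A3 = A2; e.g. c (Blocker) can still go to g. Fixed point.
d ∈ A2, so Reacher can force the target.

Reacher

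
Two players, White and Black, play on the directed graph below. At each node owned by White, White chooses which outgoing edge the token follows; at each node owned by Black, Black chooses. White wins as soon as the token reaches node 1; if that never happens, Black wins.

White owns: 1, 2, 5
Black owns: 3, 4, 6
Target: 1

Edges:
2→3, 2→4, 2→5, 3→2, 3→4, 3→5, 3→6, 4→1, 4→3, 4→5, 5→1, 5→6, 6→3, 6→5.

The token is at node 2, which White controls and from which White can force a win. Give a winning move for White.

A0 = {1}
A1: add {5} — 5 (White) has 5→1.
A2: add {2} — 2 (White) has 2→5.
A3 = A2; e.g. 3 (Black) can still go to 4. Fixed point.
From 2, successor 5 is in the attractor (rank 1); the other successors 3, 4 are not.

5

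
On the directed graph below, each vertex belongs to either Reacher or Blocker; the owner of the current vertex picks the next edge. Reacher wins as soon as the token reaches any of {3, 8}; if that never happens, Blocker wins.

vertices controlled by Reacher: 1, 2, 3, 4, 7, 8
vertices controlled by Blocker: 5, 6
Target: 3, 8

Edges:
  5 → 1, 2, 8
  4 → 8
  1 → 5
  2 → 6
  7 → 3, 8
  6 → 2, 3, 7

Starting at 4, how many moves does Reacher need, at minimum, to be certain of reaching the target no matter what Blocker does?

A0 = {3, 8}
A1: add {4, 7} — 4 (Reacher) has 4→8; 7 (Reacher) has 7→3.
A2 = A1; e.g. 1 (Reacher) has no edge into A1. Fixed point.
4 enters the attractor at level 1, so Reacher can force the target in 1 move from there.

1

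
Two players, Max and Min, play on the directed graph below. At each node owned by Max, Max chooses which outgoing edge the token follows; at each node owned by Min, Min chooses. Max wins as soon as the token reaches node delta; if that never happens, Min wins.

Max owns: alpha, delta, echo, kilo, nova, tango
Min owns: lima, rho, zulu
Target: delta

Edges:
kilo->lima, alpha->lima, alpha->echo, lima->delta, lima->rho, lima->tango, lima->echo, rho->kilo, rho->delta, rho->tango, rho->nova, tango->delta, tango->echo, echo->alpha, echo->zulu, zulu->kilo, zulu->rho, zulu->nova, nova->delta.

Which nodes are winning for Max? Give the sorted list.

delta, nova, tango

A0 = {delta}
A1: add {nova, tango} — tango (Max) has tango→delta; nova (Max) has nova→delta.
A2 = A1; e.g. kilo (Max) has no edge into A1. Fixed point.
Max's winning region = {delta, nova, tango}.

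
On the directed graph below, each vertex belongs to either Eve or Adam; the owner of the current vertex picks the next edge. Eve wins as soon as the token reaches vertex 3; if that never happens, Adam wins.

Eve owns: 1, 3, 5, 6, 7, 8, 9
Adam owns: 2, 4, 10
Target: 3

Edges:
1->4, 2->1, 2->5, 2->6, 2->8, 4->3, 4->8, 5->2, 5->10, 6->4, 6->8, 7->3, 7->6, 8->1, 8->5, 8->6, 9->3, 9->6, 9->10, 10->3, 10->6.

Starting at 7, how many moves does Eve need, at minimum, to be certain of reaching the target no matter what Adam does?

1

A0 = {3}
A1: add {7, 9} — 7 (Eve) has 7→3; 9 (Eve) has 9→3.
A2 = A1; e.g. 1 (Eve) has no edge into A1. Fixed point.
7 enters the attractor at level 1, so Eve can force the target in 1 move from there.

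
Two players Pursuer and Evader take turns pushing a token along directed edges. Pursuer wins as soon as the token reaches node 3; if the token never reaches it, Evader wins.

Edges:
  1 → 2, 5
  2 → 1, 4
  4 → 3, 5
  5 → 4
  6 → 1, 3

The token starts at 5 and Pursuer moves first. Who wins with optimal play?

Track states (vertex, player-to-move).
A0 = {(3,Pursuer), (3,Evader)}
A1: add {(4,Pursuer), (6,Pursuer)}.
A2: add {(5,Evader)}.
A3: add {(1,Pursuer)}.
A4: add {(2,Evader), (6,Evader)}.
A5 = A4; e.g. (1,Evader) stays out. (5,Pursuer) never enters ⇒ Evader avoids the target.

Evader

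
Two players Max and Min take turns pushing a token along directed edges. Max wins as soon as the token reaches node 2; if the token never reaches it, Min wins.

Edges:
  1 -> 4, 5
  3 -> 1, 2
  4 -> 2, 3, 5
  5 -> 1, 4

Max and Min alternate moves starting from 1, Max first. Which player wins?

Track states (vertex, player-to-move).
A0 = {(2,Max), (2,Min)}
A1: add {(3,Max), (4,Max)}.
A2 = A1; e.g. (1,Max) stays out. (1,Max) never enters ⇒ Min avoids the target.

Min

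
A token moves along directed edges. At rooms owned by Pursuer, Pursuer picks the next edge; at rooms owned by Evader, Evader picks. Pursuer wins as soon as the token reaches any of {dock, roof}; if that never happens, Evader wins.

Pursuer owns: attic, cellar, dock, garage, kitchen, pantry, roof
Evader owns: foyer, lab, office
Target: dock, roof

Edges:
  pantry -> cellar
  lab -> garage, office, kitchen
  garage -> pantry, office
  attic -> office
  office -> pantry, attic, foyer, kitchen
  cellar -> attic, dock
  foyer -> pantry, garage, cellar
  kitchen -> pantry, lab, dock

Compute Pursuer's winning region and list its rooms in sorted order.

cellar, dock, foyer, garage, kitchen, pantry, roof

A0 = {dock, roof}
A1: add {cellar, kitchen} — cellar (Pursuer) has cellar→dock; kitchen (Pursuer) has kitchen→dock.
A2: add {pantry} — pantry (Pursuer) has pantry→cellar.
A3: add {garage} — garage (Pursuer) has garage→pantry.
A4: add {foyer} — foyer (Evader): all of {pantry, garage, cellar} already in.
A5 = A4; e.g. lab (Evader) can still go to office. Fixed point.
Pursuer's winning region = {cellar, dock, foyer, garage, kitchen, pantry, roof}.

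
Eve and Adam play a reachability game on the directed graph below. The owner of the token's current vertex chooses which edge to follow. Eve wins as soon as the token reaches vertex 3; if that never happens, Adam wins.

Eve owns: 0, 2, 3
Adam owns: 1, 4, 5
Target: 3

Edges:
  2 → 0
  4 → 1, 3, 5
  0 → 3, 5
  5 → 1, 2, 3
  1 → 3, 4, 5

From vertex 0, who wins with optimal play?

Eve

A0 = {3}
A1: add {0} — 0 (Eve) has 0→3.
0 ∈ A1, so Eve can force the target.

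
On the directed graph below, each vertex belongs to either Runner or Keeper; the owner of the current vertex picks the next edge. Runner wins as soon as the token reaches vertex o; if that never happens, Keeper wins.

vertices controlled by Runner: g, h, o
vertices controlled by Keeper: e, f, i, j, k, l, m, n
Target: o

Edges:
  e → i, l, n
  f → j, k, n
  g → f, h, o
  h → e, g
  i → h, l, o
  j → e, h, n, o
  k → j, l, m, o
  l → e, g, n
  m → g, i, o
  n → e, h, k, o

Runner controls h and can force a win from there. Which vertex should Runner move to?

A0 = {o}
A1: add {g} — g (Runner) has g→o.
A2: add {h} — h (Runner) has h→g.
A3 = A2; e.g. e (Keeper) can still go to i. Fixed point.
From h, successor g is in the attractor (rank 1); the other successor e is not.

g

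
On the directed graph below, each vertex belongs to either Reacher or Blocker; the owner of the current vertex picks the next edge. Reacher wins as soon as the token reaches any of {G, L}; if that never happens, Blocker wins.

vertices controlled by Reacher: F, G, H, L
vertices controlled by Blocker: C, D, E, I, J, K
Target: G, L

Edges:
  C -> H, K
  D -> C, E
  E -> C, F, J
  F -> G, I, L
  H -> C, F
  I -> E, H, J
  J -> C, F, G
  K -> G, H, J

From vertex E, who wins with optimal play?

A0 = {G, L}
A1: add {F} — F (Reacher) has F→G.
A2: add {H} — H (Reacher) has H→F.
A3 = A2; e.g. C (Blocker) can still go to K. Fixed point.
E never enters the attractor, so Blocker can avoid the target forever.

Blocker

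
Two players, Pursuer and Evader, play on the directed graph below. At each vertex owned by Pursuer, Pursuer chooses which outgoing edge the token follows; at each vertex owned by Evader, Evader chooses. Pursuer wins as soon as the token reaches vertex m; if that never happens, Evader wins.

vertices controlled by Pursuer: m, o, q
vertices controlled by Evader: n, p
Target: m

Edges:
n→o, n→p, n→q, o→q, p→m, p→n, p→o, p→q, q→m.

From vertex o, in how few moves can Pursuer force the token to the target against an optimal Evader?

2

A0 = {m}
A1: add {q} — q (Pursuer) has q→m.
A2: add {o} — o (Pursuer) has o→q.
A3 = A2; e.g. n (Evader) can still go to p. Fixed point.
o enters the attractor at level 2, so Pursuer can force the target in 2 moves from there.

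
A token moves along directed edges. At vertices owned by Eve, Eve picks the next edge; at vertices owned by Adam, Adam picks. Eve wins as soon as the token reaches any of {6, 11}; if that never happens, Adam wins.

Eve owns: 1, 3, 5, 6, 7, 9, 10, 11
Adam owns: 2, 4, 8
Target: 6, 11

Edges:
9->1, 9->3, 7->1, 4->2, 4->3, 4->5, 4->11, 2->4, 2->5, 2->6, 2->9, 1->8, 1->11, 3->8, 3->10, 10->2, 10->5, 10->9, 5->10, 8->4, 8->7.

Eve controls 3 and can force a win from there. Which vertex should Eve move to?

A0 = {6, 11}
A1: add {1} — 1 (Eve) has 1→11.
A2: add {7, 9} — 7 (Eve) has 7→1; 9 (Eve) has 9→1.
A3: add {10} — 10 (Eve) has 10→9.
A4: add {3, 5} — 3 (Eve) has 3→10; 5 (Eve) has 5→10.
A5 = A4; e.g. 2 (Adam) can still go to 4. Fixed point.
From 3, successor 10 is in the attractor (rank 3); the other successor 8 is not.

10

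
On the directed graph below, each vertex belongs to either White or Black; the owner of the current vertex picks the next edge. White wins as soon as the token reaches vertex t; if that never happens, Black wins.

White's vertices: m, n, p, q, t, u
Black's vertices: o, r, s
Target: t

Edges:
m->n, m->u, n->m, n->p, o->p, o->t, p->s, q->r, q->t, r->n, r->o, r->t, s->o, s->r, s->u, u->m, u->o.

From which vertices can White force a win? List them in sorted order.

A0 = {t}
A1: add {q} — q (White) has q→t.
A2 = A1; e.g. m (White) has no edge into A1. Fixed point.
White's winning region = {q, t}.

q, t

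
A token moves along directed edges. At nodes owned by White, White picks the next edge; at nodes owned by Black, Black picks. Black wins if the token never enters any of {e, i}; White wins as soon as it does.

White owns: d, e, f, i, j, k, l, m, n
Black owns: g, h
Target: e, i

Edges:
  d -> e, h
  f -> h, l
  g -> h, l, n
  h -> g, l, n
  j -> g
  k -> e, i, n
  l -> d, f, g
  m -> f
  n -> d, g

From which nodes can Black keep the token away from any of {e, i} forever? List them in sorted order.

A0 = {e, i}
A1: add {d, k} — d (White) has d→e; k (White) has k→e.
A2: add {l, n} — l (White) has l→d; n (White) has n→d.
A3: add {f} — f (White) has f→l.
A4: add {m} — m (White) has m→f.
A5 = A4; e.g. g (Black) can still go to h. Fixed point.
White's attractor = {d, e, f, i, k, l, m, n}; Black avoids the target exactly from the complement.

g, h, j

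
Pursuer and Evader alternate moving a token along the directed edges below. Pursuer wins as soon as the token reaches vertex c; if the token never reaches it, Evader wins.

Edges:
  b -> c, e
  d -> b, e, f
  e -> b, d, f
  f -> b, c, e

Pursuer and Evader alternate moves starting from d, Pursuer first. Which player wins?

Evader

Track states (vertex, player-to-move).
A0 = {(c,Pursuer), (c,Evader)}
A1: add {(b,Pursuer), (f,Pursuer)}.
A2 = A1; e.g. (b,Evader) stays out. (d,Pursuer) never enters ⇒ Evader avoids the target.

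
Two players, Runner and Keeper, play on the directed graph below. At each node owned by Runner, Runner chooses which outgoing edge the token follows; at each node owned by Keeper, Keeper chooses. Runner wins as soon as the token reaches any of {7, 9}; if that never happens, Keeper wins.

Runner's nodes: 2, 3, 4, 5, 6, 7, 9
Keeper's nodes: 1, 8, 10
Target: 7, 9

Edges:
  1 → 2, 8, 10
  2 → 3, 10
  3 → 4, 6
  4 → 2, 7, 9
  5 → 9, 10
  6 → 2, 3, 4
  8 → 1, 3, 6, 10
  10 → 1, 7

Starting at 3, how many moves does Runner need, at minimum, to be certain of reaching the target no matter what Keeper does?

2

A0 = {7, 9}
A1: add {4, 5} — 4 (Runner) has 4→7; 5 (Runner) has 5→9.
A2: add {3, 6} — 3 (Runner) has 3→4; 6 (Runner) has 6→4.
3 enters the attractor at level 2, so Runner can force the target in 2 moves from there.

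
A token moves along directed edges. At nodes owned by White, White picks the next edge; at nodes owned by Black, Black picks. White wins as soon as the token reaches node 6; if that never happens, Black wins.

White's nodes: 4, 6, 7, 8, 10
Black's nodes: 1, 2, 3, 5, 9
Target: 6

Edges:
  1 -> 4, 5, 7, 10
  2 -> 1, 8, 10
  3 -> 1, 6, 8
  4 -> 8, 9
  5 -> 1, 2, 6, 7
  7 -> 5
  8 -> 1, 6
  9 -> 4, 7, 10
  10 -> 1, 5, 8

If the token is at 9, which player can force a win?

A0 = {6}
A1: add {8} — 8 (White) has 8→6.
A2: add {4, 10} — 4 (White) has 4→8; 10 (White) has 10→8.
A3 = A2; e.g. 1 (Black) can still go to 5. Fixed point.
9 never enters the attractor, so Black can avoid the target forever.

Black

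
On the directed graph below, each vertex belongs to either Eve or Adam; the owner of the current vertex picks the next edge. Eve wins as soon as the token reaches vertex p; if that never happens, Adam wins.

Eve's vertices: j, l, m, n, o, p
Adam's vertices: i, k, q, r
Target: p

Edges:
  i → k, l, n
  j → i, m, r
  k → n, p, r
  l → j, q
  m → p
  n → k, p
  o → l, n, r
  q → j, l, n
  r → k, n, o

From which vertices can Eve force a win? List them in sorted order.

A0 = {p}
A1: add {m, n} — m (Eve) has m→p; n (Eve) has n→p.
A2: add {j, o} — j (Eve) has j→m; o (Eve) has o→n.
A3: add {l} — l (Eve) has l→j.
A4: add {q} — q (Adam): all of {j, l, n} already in.
A5 = A4; e.g. i (Adam) can still go to k. Fixed point.
Eve's winning region = {j, l, m, n, o, p, q}.

j, l, m, n, o, p, q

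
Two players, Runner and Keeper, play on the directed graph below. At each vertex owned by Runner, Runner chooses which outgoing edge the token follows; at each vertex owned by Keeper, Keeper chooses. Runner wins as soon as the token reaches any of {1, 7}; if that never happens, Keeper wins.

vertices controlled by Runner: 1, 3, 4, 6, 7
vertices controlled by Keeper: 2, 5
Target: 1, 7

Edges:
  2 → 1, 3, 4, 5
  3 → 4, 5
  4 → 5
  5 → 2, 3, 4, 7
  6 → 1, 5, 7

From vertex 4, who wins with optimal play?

A0 = {1, 7}
A1: add {6} — 6 (Runner) has 6→1.
A2 = A1; e.g. 2 (Keeper) can still go to 3. Fixed point.
4 never enters the attractor, so Keeper can avoid the target forever.

Keeper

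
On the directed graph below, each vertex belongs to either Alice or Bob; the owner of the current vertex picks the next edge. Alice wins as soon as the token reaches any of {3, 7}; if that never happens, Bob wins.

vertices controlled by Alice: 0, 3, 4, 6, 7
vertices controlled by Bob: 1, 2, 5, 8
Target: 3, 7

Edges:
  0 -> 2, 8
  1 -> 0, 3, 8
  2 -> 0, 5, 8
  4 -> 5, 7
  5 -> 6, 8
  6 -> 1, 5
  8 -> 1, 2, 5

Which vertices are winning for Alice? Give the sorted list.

3, 4, 7

A0 = {3, 7}
A1: add {4} — 4 (Alice) has 4→7.
A2 = A1; e.g. 0 (Alice) has no edge into A1. Fixed point.
Alice's winning region = {3, 4, 7}.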